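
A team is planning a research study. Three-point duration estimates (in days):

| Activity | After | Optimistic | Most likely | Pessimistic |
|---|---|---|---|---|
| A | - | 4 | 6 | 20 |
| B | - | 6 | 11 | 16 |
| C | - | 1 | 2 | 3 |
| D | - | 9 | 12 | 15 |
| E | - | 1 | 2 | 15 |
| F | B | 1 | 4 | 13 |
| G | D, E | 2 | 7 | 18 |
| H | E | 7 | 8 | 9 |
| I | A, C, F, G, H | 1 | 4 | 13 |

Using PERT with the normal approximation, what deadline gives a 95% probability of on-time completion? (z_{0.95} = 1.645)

30.7 days

te_A = (4 + 4·6 + 20)/6 = 48/6 = 8; σ²_A = ((20−4)/6)² = 7.111
te_B = (6 + 4·11 + 16)/6 = 66/6 = 11; σ²_B = ((16−6)/6)² = 2.778
te_C = (1 + 4·2 + 3)/6 = 12/6 = 2; σ²_C = ((3−1)/6)² = 0.111
te_D = (9 + 4·12 + 15)/6 = 72/6 = 12; σ²_D = ((15−9)/6)² = 1.000
te_E = (1 + 4·2 + 15)/6 = 24/6 = 4; σ²_E = ((15−1)/6)² = 5.444
te_F = (1 + 4·4 + 13)/6 = 30/6 = 5; σ²_F = ((13−1)/6)² = 4.000
te_G = (2 + 4·7 + 18)/6 = 48/6 = 8; σ²_G = ((18−2)/6)² = 7.111
te_H = (7 + 4·8 + 9)/6 = 48/6 = 8; σ²_H = ((9−7)/6)² = 0.111
te_I = (1 + 4·4 + 13)/6 = 30/6 = 5; σ²_I = ((13−1)/6)² = 4.000

Forward pass:
ES_A = 0; EF_A = 8
ES_B = 0; EF_B = 11
ES_C = 0; EF_C = 2
ES_D = 0; EF_D = 12
ES_E = 0; EF_E = 4
ES_F = 11; EF_F = 11+5 = 16
ES_G = max(EF_D=12, EF_E=4) = 12; EF_G = 12+8 = 20
ES_H = 4; EF_H = 4+8 = 12
ES_I = max(EF_A=8, EF_C=2, EF_F=16, EF_G=20, EF_H=12) = 20; EF_I = 20+5 = 25
Expected project duration μ = 25 days. Critical path: D → G → I.

Variance along critical path = 1.000 + 7.111 + 4.000 = 12.111; σ = 3.480 days.
D = μ + z·σ = 25 + 1.645·3.480 = 30.7 days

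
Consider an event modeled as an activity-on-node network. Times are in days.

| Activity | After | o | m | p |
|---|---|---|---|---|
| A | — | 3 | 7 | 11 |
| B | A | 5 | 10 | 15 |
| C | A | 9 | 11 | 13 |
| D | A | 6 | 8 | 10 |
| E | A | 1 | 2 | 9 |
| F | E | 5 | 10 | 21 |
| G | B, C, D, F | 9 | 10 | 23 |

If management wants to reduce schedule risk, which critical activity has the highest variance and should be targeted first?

te_A = (3 + 4·7 + 11)/6 = 42/6 = 7; σ²_A = ((11−3)/6)² = 1.778
te_B = (5 + 4·10 + 15)/6 = 60/6 = 10; σ²_B = ((15−5)/6)² = 2.778
te_C = (9 + 4·11 + 13)/6 = 66/6 = 11; σ²_C = ((13−9)/6)² = 0.444
te_D = (6 + 4·8 + 10)/6 = 48/6 = 8; σ²_D = ((10−6)/6)² = 0.444
te_E = (1 + 4·2 + 9)/6 = 18/6 = 3; σ²_E = ((9−1)/6)² = 1.778
te_F = (5 + 4·10 + 21)/6 = 66/6 = 11; σ²_F = ((21−5)/6)² = 7.111
te_G = (9 + 4·10 + 23)/6 = 72/6 = 12; σ²_G = ((23−9)/6)² = 5.444

Forward pass:
ES_A = 0; EF_A = 7
ES_B = 7; EF_B = 7+10 = 17
ES_C = 7; EF_C = 7+11 = 18
ES_D = 7; EF_D = 7+8 = 15
ES_E = 7; EF_E = 7+3 = 10
ES_F = 10; EF_F = 10+11 = 21
ES_G = max(EF_B=17, EF_C=18, EF_D=15, EF_F=21) = 21; EF_G = 21+12 = 33
Expected project duration μ = 33 days. Critical path: A → E → F → G.

Variances on critical path: σ²_A=1.778, σ²_E=1.778, σ²_F=7.111, σ²_G=5.444.
Largest is σ²_F = 7.111.

F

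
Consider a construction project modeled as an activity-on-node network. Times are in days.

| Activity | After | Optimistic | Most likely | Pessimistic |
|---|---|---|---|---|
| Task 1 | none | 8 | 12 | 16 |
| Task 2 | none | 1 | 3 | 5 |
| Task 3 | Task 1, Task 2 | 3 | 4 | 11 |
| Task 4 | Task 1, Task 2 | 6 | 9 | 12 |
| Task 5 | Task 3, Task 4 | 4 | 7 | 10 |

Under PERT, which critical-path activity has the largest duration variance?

te_Task 1 = (8 + 4·12 + 16)/6 = 72/6 = 12; σ²_Task 1 = ((16−8)/6)² = 1.778
te_Task 2 = (1 + 4·3 + 5)/6 = 18/6 = 3; σ²_Task 2 = ((5−1)/6)² = 0.444
te_Task 3 = (3 + 4·4 + 11)/6 = 30/6 = 5; σ²_Task 3 = ((11−3)/6)² = 1.778
te_Task 4 = (6 + 4·9 + 12)/6 = 54/6 = 9; σ²_Task 4 = ((12−6)/6)² = 1.000
te_Task 5 = (4 + 4·7 + 10)/6 = 42/6 = 7; σ²_Task 5 = ((10−4)/6)² = 1.000

Forward pass:
ES_Task 1 = 0; EF_Task 1 = 12
ES_Task 2 = 0; EF_Task 2 = 3
ES_Task 3 = max(EF_Task 1=12, EF_Task 2=3) = 12; EF_Task 3 = 12+5 = 17
ES_Task 4 = max(EF_Task 1=12, EF_Task 2=3) = 12; EF_Task 4 = 12+9 = 21
ES_Task 5 = max(EF_Task 3=17, EF_Task 4=21) = 21; EF_Task 5 = 21+7 = 28
Expected project duration μ = 28 days. Critical path: Task 1 → Task 4 → Task 5.

Variances on critical path: σ²_Task 1=1.778, σ²_Task 4=1.000, σ²_Task 5=1.000.
Largest is σ²_Task 1 = 1.778.

Task 1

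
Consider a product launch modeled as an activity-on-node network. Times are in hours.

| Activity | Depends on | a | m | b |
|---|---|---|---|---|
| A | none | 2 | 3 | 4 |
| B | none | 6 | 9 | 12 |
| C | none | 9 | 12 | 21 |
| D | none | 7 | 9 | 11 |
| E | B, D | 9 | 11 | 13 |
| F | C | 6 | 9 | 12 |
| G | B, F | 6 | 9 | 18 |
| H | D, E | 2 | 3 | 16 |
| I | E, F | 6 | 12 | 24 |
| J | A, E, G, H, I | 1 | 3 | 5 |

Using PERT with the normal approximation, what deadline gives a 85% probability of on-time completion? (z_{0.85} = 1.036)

te_A = (2 + 4·3 + 4)/6 = 18/6 = 3; σ²_A = ((4−2)/6)² = 0.111
te_B = (6 + 4·9 + 12)/6 = 54/6 = 9; σ²_B = ((12−6)/6)² = 1.000
te_C = (9 + 4·12 + 21)/6 = 78/6 = 13; σ²_C = ((21−9)/6)² = 4.000
te_D = (7 + 4·9 + 11)/6 = 54/6 = 9; σ²_D = ((11−7)/6)² = 0.444
te_E = (9 + 4·11 + 13)/6 = 66/6 = 11; σ²_E = ((13−9)/6)² = 0.444
te_F = (6 + 4·9 + 12)/6 = 54/6 = 9; σ²_F = ((12−6)/6)² = 1.000
te_G = (6 + 4·9 + 18)/6 = 60/6 = 10; σ²_G = ((18−6)/6)² = 4.000
te_H = (2 + 4·3 + 16)/6 = 30/6 = 5; σ²_H = ((16−2)/6)² = 5.444
te_I = (6 + 4·12 + 24)/6 = 78/6 = 13; σ²_I = ((24−6)/6)² = 9.000
te_J = (1 + 4·3 + 5)/6 = 18/6 = 3; σ²_J = ((5−1)/6)² = 0.444

Forward pass:
ES_A = 0; EF_A = 3
ES_B = 0; EF_B = 9
ES_C = 0; EF_C = 13
ES_D = 0; EF_D = 9
ES_E = max(EF_B=9, EF_D=9) = 9; EF_E = 9+11 = 20
ES_F = 13; EF_F = 13+9 = 22
ES_G = max(EF_B=9, EF_F=22) = 22; EF_G = 22+10 = 32
ES_H = max(EF_D=9, EF_E=20) = 20; EF_H = 20+5 = 25
ES_I = max(EF_E=20, EF_F=22) = 22; EF_I = 22+13 = 35
ES_J = max(EF_A=3, EF_E=20, EF_G=32, EF_H=25, EF_I=35) = 35; EF_J = 35+3 = 38
Expected project duration μ = 38 hours. Critical path: C → F → I → J.

Variance along critical path = 4.000 + 1.000 + 9.000 + 0.444 = 14.444; σ = 3.801 hours.
D = μ + z·σ = 38 + 1.036·3.801 = 41.9 hours

41.9 hours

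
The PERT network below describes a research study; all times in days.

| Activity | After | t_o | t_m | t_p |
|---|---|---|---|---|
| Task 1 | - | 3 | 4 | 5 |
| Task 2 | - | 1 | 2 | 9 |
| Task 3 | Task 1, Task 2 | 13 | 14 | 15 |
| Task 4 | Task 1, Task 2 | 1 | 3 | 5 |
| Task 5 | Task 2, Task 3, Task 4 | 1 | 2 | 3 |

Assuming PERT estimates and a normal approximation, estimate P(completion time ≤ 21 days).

0.958

te_Task 1 = (3 + 4·4 + 5)/6 = 24/6 = 4; σ²_Task 1 = ((5−3)/6)² = 0.111
te_Task 2 = (1 + 4·2 + 9)/6 = 18/6 = 3; σ²_Task 2 = ((9−1)/6)² = 1.778
te_Task 3 = (13 + 4·14 + 15)/6 = 84/6 = 14; σ²_Task 3 = ((15−13)/6)² = 0.111
te_Task 4 = (1 + 4·3 + 5)/6 = 18/6 = 3; σ²_Task 4 = ((5−1)/6)² = 0.444
te_Task 5 = (1 + 4·2 + 3)/6 = 12/6 = 2; σ²_Task 5 = ((3−1)/6)² = 0.111

Forward pass:
ES_Task 1 = 0; EF_Task 1 = 4
ES_Task 2 = 0; EF_Task 2 = 3
ES_Task 3 = max(EF_Task 1=4, EF_Task 2=3) = 4; EF_Task 3 = 4+14 = 18
ES_Task 4 = max(EF_Task 1=4, EF_Task 2=3) = 4; EF_Task 4 = 4+3 = 7
ES_Task 5 = max(EF_Task 2=3, EF_Task 3=18, EF_Task 4=7) = 18; EF_Task 5 = 18+2 = 20
Expected project duration μ = 20 days. Critical path: Task 1 → Task 3 → Task 5.

Variance along critical path = 0.111 + 0.111 + 0.111 = 0.333; σ = √0.333 = 0.577 days.
Z = (21 − 20) / 0.577 = 1.732
P(T ≤ 21) = Φ(1.732) ≈ 0.958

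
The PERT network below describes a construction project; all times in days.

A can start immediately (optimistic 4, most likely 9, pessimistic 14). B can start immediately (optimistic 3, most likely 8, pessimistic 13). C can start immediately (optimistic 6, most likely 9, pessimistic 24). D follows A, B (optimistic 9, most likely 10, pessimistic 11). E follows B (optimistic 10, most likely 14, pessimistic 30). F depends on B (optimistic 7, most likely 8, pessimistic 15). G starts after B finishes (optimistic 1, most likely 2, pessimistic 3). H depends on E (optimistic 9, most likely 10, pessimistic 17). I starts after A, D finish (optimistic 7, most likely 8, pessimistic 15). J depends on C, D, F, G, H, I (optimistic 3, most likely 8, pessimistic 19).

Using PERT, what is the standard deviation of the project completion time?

4.77 days

te_A = (4 + 4·9 + 14)/6 = 54/6 = 9; σ²_A = ((14−4)/6)² = 2.778
te_B = (3 + 4·8 + 13)/6 = 48/6 = 8; σ²_B = ((13−3)/6)² = 2.778
te_C = (6 + 4·9 + 24)/6 = 66/6 = 11; σ²_C = ((24−6)/6)² = 9.000
te_D = (9 + 4·10 + 11)/6 = 60/6 = 10; σ²_D = ((11−9)/6)² = 0.111
te_E = (10 + 4·14 + 30)/6 = 96/6 = 16; σ²_E = ((30−10)/6)² = 11.111
te_F = (7 + 4·8 + 15)/6 = 54/6 = 9; σ²_F = ((15−7)/6)² = 1.778
te_G = (1 + 4·2 + 3)/6 = 12/6 = 2; σ²_G = ((3−1)/6)² = 0.111
te_H = (9 + 4·10 + 17)/6 = 66/6 = 11; σ²_H = ((17−9)/6)² = 1.778
te_I = (7 + 4·8 + 15)/6 = 54/6 = 9; σ²_I = ((15−7)/6)² = 1.778
te_J = (3 + 4·8 + 19)/6 = 54/6 = 9; σ²_J = ((19−3)/6)² = 7.111

Forward pass:
ES_A = 0; EF_A = 9
ES_B = 0; EF_B = 8
ES_C = 0; EF_C = 11
ES_D = max(EF_A=9, EF_B=8) = 9; EF_D = 9+10 = 19
ES_E = 8; EF_E = 8+16 = 24
ES_F = 8; EF_F = 8+9 = 17
ES_G = 8; EF_G = 8+2 = 10
ES_H = 24; EF_H = 24+11 = 35
ES_I = max(EF_A=9, EF_D=19) = 19; EF_I = 19+9 = 28
ES_J = max(EF_C=11, EF_D=19, EF_F=17, EF_G=10, EF_H=35, EF_I=28) = 35; EF_J = 35+9 = 44
Expected project duration μ = 44 days. Critical path: B → E → H → J.

Variance along critical path = 2.778 + 11.111 + 1.778 + 7.111 = 22.778
σ = √22.778 = 4.773 days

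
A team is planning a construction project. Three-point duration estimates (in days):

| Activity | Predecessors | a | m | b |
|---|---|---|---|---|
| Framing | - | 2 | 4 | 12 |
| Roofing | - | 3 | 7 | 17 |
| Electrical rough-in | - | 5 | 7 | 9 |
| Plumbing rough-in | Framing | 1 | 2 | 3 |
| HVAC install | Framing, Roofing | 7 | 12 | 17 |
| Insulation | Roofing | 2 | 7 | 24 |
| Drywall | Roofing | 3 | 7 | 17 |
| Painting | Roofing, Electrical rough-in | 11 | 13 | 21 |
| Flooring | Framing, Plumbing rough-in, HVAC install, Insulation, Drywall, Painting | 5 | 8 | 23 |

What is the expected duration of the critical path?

te_Framing = (2 + 4·4 + 12)/6 = 30/6 = 5
te_Roofing = (3 + 4·7 + 17)/6 = 48/6 = 8
te_Electrical rough-in = (5 + 4·7 + 9)/6 = 42/6 = 7
te_Plumbing rough-in = (1 + 4·2 + 3)/6 = 12/6 = 2
te_HVAC install = (7 + 4·12 + 17)/6 = 72/6 = 12
te_Insulation = (2 + 4·7 + 24)/6 = 54/6 = 9
te_Drywall = (3 + 4·7 + 17)/6 = 48/6 = 8
te_Painting = (11 + 4·13 + 21)/6 = 84/6 = 14
te_Flooring = (5 + 4·8 + 23)/6 = 60/6 = 10

Forward pass:
ES_Framing = 0; EF_Framing = 5
ES_Roofing = 0; EF_Roofing = 8
ES_Electrical rough-in = 0; EF_Electrical rough-in = 7
ES_Plumbing rough-in = 5; EF_Plumbing rough-in = 5+2 = 7
ES_HVAC install = max(EF_Framing=5, EF_Roofing=8) = 8; EF_HVAC install = 8+12 = 20
ES_Insulation = 8; EF_Insulation = 8+9 = 17
ES_Drywall = 8; EF_Drywall = 8+8 = 16
ES_Painting = max(EF_Roofing=8, EF_Electrical rough-in=7) = 8; EF_Painting = 8+14 = 22
ES_Flooring = max(EF_Framing=5, EF_Plumbing rough-in=7, EF_HVAC install=20, EF_Insulation=17, EF_Drywall=16, EF_Painting=22) = 22; EF_Flooring = 22+10 = 32
Expected project duration μ = 32 days. Critical path: Roofing → Painting → Flooring.

32 days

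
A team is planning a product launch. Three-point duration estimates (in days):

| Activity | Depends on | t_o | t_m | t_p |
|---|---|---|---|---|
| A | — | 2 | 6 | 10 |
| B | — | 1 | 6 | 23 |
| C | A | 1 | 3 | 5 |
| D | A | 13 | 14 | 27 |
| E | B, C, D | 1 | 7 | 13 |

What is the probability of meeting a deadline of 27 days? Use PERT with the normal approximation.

te_A = (2 + 4·6 + 10)/6 = 36/6 = 6; σ²_A = ((10−2)/6)² = 1.778
te_B = (1 + 4·6 + 23)/6 = 48/6 = 8; σ²_B = ((23−1)/6)² = 13.444
te_C = (1 + 4·3 + 5)/6 = 18/6 = 3; σ²_C = ((5−1)/6)² = 0.444
te_D = (13 + 4·14 + 27)/6 = 96/6 = 16; σ²_D = ((27−13)/6)² = 5.444
te_E = (1 + 4·7 + 13)/6 = 42/6 = 7; σ²_E = ((13−1)/6)² = 4.000

Forward pass:
ES_A = 0; EF_A = 6
ES_B = 0; EF_B = 8
ES_C = 6; EF_C = 6+3 = 9
ES_D = 6; EF_D = 6+16 = 22
ES_E = max(EF_B=8, EF_C=9, EF_D=22) = 22; EF_E = 22+7 = 29
Expected project duration μ = 29 days. Critical path: A → D → E.

Variance along critical path = 1.778 + 5.444 + 4.000 = 11.222; σ = √11.222 = 3.350 days.
Z = (27 − 29) / 3.350 = -0.597
P(T ≤ 27) = Φ(-0.597) ≈ 0.275

0.275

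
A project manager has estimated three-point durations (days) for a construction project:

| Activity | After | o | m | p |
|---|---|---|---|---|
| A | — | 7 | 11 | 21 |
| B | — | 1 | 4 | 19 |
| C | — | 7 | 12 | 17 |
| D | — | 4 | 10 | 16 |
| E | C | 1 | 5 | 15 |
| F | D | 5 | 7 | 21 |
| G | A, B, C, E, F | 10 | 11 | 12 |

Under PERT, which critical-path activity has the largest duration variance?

F

te_A = (7 + 4·11 + 21)/6 = 72/6 = 12; σ²_A = ((21−7)/6)² = 5.444
te_B = (1 + 4·4 + 19)/6 = 36/6 = 6; σ²_B = ((19−1)/6)² = 9.000
te_C = (7 + 4·12 + 17)/6 = 72/6 = 12; σ²_C = ((17−7)/6)² = 2.778
te_D = (4 + 4·10 + 16)/6 = 60/6 = 10; σ²_D = ((16−4)/6)² = 4.000
te_E = (1 + 4·5 + 15)/6 = 36/6 = 6; σ²_E = ((15−1)/6)² = 5.444
te_F = (5 + 4·7 + 21)/6 = 54/6 = 9; σ²_F = ((21−5)/6)² = 7.111
te_G = (10 + 4·11 + 12)/6 = 66/6 = 11; σ²_G = ((12−10)/6)² = 0.111

Forward pass:
ES_A = 0; EF_A = 12
ES_B = 0; EF_B = 6
ES_C = 0; EF_C = 12
ES_D = 0; EF_D = 10
ES_E = 12; EF_E = 12+6 = 18
ES_F = 10; EF_F = 10+9 = 19
ES_G = max(EF_A=12, EF_B=6, EF_C=12, EF_E=18, EF_F=19) = 19; EF_G = 19+11 = 30
Expected project duration μ = 30 days. Critical path: D → F → G.

Variances on critical path: σ²_D=4.000, σ²_F=7.111, σ²_G=0.111.
Largest is σ²_F = 7.111.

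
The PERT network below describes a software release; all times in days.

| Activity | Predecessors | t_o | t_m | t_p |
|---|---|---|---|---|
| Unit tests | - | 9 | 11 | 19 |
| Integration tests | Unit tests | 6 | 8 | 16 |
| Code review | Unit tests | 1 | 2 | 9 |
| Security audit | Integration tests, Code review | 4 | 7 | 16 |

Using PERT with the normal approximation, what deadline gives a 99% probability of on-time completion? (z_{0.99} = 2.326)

te_Unit tests = (9 + 4·11 + 19)/6 = 72/6 = 12; σ²_Unit tests = ((19−9)/6)² = 2.778
te_Integration tests = (6 + 4·8 + 16)/6 = 54/6 = 9; σ²_Integration tests = ((16−6)/6)² = 2.778
te_Code review = (1 + 4·2 + 9)/6 = 18/6 = 3; σ²_Code review = ((9−1)/6)² = 1.778
te_Security audit = (4 + 4·7 + 16)/6 = 48/6 = 8; σ²_Security audit = ((16−4)/6)² = 4.000

Forward pass:
ES_Unit tests = 0; EF_Unit tests = 12
ES_Integration tests = 12; EF_Integration tests = 12+9 = 21
ES_Code review = 12; EF_Code review = 12+3 = 15
ES_Security audit = max(EF_Integration tests=21, EF_Code review=15) = 21; EF_Security audit = 21+8 = 29
Expected project duration μ = 29 days. Critical path: Unit tests → Integration tests → Security audit.

Variance along critical path = 2.778 + 2.778 + 4.000 = 9.556; σ = 3.091 days.
D = μ + z·σ = 29 + 2.326·3.091 = 36.2 days

36.2 days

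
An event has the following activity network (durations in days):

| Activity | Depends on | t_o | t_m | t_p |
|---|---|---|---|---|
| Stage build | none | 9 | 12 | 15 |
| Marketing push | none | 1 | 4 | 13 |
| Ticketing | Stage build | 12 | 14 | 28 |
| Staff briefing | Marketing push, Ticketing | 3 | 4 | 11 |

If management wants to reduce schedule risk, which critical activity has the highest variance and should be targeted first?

Ticketing

te_Stage build = (9 + 4·12 + 15)/6 = 72/6 = 12; σ²_Stage build = ((15−9)/6)² = 1.000
te_Marketing push = (1 + 4·4 + 13)/6 = 30/6 = 5; σ²_Marketing push = ((13−1)/6)² = 4.000
te_Ticketing = (12 + 4·14 + 28)/6 = 96/6 = 16; σ²_Ticketing = ((28−12)/6)² = 7.111
te_Staff briefing = (3 + 4·4 + 11)/6 = 30/6 = 5; σ²_Staff briefing = ((11−3)/6)² = 1.778

Forward pass:
ES_Stage build = 0; EF_Stage build = 12
ES_Marketing push = 0; EF_Marketing push = 5
ES_Ticketing = 12; EF_Ticketing = 12+16 = 28
ES_Staff briefing = max(EF_Marketing push=5, EF_Ticketing=28) = 28; EF_Staff briefing = 28+5 = 33
Expected project duration μ = 33 days. Critical path: Stage build → Ticketing → Staff briefing.

Variances on critical path: σ²_Stage build=1.000, σ²_Ticketing=7.111, σ²_Staff briefing=1.778.
Largest is σ²_Ticketing = 7.111.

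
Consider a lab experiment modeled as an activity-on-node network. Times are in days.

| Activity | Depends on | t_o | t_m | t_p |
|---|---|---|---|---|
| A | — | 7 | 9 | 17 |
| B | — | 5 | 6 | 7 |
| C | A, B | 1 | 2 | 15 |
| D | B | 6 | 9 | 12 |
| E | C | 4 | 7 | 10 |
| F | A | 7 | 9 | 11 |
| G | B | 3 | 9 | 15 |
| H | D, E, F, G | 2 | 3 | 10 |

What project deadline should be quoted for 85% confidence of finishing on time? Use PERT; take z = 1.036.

te_A = (7 + 4·9 + 17)/6 = 60/6 = 10; σ²_A = ((17−7)/6)² = 2.778
te_B = (5 + 4·6 + 7)/6 = 36/6 = 6; σ²_B = ((7−5)/6)² = 0.111
te_C = (1 + 4·2 + 15)/6 = 24/6 = 4; σ²_C = ((15−1)/6)² = 5.444
te_D = (6 + 4·9 + 12)/6 = 54/6 = 9; σ²_D = ((12−6)/6)² = 1.000
te_E = (4 + 4·7 + 10)/6 = 42/6 = 7; σ²_E = ((10−4)/6)² = 1.000
te_F = (7 + 4·9 + 11)/6 = 54/6 = 9; σ²_F = ((11−7)/6)² = 0.444
te_G = (3 + 4·9 + 15)/6 = 54/6 = 9; σ²_G = ((15−3)/6)² = 4.000
te_H = (2 + 4·3 + 10)/6 = 24/6 = 4; σ²_H = ((10−2)/6)² = 1.778

Forward pass:
ES_A = 0; EF_A = 10
ES_B = 0; EF_B = 6
ES_C = max(EF_A=10, EF_B=6) = 10; EF_C = 10+4 = 14
ES_D = 6; EF_D = 6+9 = 15
ES_E = 14; EF_E = 14+7 = 21
ES_F = 10; EF_F = 10+9 = 19
ES_G = 6; EF_G = 6+9 = 15
ES_H = max(EF_D=15, EF_E=21, EF_F=19, EF_G=15) = 21; EF_H = 21+4 = 25
Expected project duration μ = 25 days. Critical path: A → C → E → H.

Variance along critical path = 2.778 + 5.444 + 1.000 + 1.778 = 11.000; σ = 3.317 days.
D = μ + z·σ = 25 + 1.036·3.317 = 28.4 days

28.4 days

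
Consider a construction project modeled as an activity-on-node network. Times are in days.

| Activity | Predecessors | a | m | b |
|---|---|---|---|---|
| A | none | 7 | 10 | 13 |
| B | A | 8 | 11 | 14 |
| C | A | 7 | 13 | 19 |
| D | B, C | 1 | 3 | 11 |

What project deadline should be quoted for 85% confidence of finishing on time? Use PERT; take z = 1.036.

29.9 days

te_A = (7 + 4·10 + 13)/6 = 60/6 = 10; σ²_A = ((13−7)/6)² = 1.000
te_B = (8 + 4·11 + 14)/6 = 66/6 = 11; σ²_B = ((14−8)/6)² = 1.000
te_C = (7 + 4·13 + 19)/6 = 78/6 = 13; σ²_C = ((19−7)/6)² = 4.000
te_D = (1 + 4·3 + 11)/6 = 24/6 = 4; σ²_D = ((11−1)/6)² = 2.778

Forward pass:
ES_A = 0; EF_A = 10
ES_B = 10; EF_B = 10+11 = 21
ES_C = 10; EF_C = 10+13 = 23
ES_D = max(EF_B=21, EF_C=23) = 23; EF_D = 23+4 = 27
Expected project duration μ = 27 days. Critical path: A → C → D.

Variance along critical path = 1.000 + 4.000 + 2.778 = 7.778; σ = 2.789 days.
D = μ + z·σ = 27 + 1.036·2.789 = 29.9 days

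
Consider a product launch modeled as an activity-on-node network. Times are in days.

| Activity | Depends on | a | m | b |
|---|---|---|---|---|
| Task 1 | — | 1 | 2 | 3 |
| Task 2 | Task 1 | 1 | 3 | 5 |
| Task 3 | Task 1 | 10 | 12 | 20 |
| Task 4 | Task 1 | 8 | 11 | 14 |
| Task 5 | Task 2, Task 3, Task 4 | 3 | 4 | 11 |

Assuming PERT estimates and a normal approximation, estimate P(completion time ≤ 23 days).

0.918

te_Task 1 = (1 + 4·2 + 3)/6 = 12/6 = 2; σ²_Task 1 = ((3−1)/6)² = 0.111
te_Task 2 = (1 + 4·3 + 5)/6 = 18/6 = 3; σ²_Task 2 = ((5−1)/6)² = 0.444
te_Task 3 = (10 + 4·12 + 20)/6 = 78/6 = 13; σ²_Task 3 = ((20−10)/6)² = 2.778
te_Task 4 = (8 + 4·11 + 14)/6 = 66/6 = 11; σ²_Task 4 = ((14−8)/6)² = 1.000
te_Task 5 = (3 + 4·4 + 11)/6 = 30/6 = 5; σ²_Task 5 = ((11−3)/6)² = 1.778

Forward pass:
ES_Task 1 = 0; EF_Task 1 = 2
ES_Task 2 = 2; EF_Task 2 = 2+3 = 5
ES_Task 3 = 2; EF_Task 3 = 2+13 = 15
ES_Task 4 = 2; EF_Task 4 = 2+11 = 13
ES_Task 5 = max(EF_Task 2=5, EF_Task 3=15, EF_Task 4=13) = 15; EF_Task 5 = 15+5 = 20
Expected project duration μ = 20 days. Critical path: Task 1 → Task 3 → Task 5.

Variance along critical path = 0.111 + 2.778 + 1.778 = 4.667; σ = √4.667 = 2.160 days.
Z = (23 − 20) / 2.160 = 1.389
P(T ≤ 23) = Φ(1.389) ≈ 0.918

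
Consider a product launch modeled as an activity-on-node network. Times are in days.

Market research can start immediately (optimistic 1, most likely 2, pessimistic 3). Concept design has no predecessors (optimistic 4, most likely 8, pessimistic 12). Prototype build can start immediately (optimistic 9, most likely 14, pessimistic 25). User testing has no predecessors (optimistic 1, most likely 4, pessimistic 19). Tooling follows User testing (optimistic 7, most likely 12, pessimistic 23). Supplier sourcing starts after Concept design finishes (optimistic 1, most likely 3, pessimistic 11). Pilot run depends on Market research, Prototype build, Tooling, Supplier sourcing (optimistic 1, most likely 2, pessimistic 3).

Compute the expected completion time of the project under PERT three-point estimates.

21 days

te_Market research = (1 + 4·2 + 3)/6 = 12/6 = 2
te_Concept design = (4 + 4·8 + 12)/6 = 48/6 = 8
te_Prototype build = (9 + 4·14 + 25)/6 = 90/6 = 15
te_User testing = (1 + 4·4 + 19)/6 = 36/6 = 6
te_Tooling = (7 + 4·12 + 23)/6 = 78/6 = 13
te_Supplier sourcing = (1 + 4·3 + 11)/6 = 24/6 = 4
te_Pilot run = (1 + 4·2 + 3)/6 = 12/6 = 2

Forward pass:
ES_Market research = 0; EF_Market research = 2
ES_Concept design = 0; EF_Concept design = 8
ES_Prototype build = 0; EF_Prototype build = 15
ES_User testing = 0; EF_User testing = 6
ES_Tooling = 6; EF_Tooling = 6+13 = 19
ES_Supplier sourcing = 8; EF_Supplier sourcing = 8+4 = 12
ES_Pilot run = max(EF_Market research=2, EF_Prototype build=15, EF_Tooling=19, EF_Supplier sourcing=12) = 19; EF_Pilot run = 19+2 = 21
Expected project duration μ = 21 days. Critical path: User testing → Tooling → Pilot run.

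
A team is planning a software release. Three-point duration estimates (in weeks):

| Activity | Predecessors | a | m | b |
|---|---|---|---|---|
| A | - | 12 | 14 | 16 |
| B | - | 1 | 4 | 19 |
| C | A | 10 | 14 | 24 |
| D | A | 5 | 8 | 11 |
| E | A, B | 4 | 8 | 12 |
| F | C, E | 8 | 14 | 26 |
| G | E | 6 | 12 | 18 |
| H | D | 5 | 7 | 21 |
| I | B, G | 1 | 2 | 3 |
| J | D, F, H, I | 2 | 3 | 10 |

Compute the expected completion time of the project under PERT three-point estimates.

48 weeks

te_A = (12 + 4·14 + 16)/6 = 84/6 = 14
te_B = (1 + 4·4 + 19)/6 = 36/6 = 6
te_C = (10 + 4·14 + 24)/6 = 90/6 = 15
te_D = (5 + 4·8 + 11)/6 = 48/6 = 8
te_E = (4 + 4·8 + 12)/6 = 48/6 = 8
te_F = (8 + 4·14 + 26)/6 = 90/6 = 15
te_G = (6 + 4·12 + 18)/6 = 72/6 = 12
te_H = (5 + 4·7 + 21)/6 = 54/6 = 9
te_I = (1 + 4·2 + 3)/6 = 12/6 = 2
te_J = (2 + 4·3 + 10)/6 = 24/6 = 4

Forward pass:
ES_A = 0; EF_A = 14
ES_B = 0; EF_B = 6
ES_C = 14; EF_C = 14+15 = 29
ES_D = 14; EF_D = 14+8 = 22
ES_E = max(EF_A=14, EF_B=6) = 14; EF_E = 14+8 = 22
ES_F = max(EF_C=29, EF_E=22) = 29; EF_F = 29+15 = 44
ES_G = 22; EF_G = 22+12 = 34
ES_H = 22; EF_H = 22+9 = 31
ES_I = max(EF_B=6, EF_G=34) = 34; EF_I = 34+2 = 36
ES_J = max(EF_D=22, EF_F=44, EF_H=31, EF_I=36) = 44; EF_J = 44+4 = 48
Expected project duration μ = 48 weeks. Critical path: A → C → F → J.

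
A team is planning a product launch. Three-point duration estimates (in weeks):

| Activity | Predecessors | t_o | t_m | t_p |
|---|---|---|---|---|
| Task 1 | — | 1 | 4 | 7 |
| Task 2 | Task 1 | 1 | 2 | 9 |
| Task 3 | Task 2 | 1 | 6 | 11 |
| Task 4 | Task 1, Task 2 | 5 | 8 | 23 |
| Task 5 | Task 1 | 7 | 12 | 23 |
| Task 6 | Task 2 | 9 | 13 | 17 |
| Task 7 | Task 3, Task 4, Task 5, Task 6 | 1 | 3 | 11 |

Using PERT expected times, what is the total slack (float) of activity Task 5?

3 weeks

te_Task 1 = (1 + 4·4 + 7)/6 = 24/6 = 4
te_Task 2 = (1 + 4·2 + 9)/6 = 18/6 = 3
te_Task 3 = (1 + 4·6 + 11)/6 = 36/6 = 6
te_Task 4 = (5 + 4·8 + 23)/6 = 60/6 = 10
te_Task 5 = (7 + 4·12 + 23)/6 = 78/6 = 13
te_Task 6 = (9 + 4·13 + 17)/6 = 78/6 = 13
te_Task 7 = (1 + 4·3 + 11)/6 = 24/6 = 4

Forward pass:
ES_Task 1 = 0; EF_Task 1 = 4
ES_Task 2 = 4; EF_Task 2 = 4+3 = 7
ES_Task 3 = 7; EF_Task 3 = 7+6 = 13
ES_Task 4 = max(EF_Task 1=4, EF_Task 2=7) = 7; EF_Task 4 = 7+10 = 17
ES_Task 5 = 4; EF_Task 5 = 4+13 = 17
ES_Task 6 = 7; EF_Task 6 = 7+13 = 20
ES_Task 7 = max(EF_Task 3=13, EF_Task 4=17, EF_Task 5=17, EF_Task 6=20) = 20; EF_Task 7 = 20+4 = 24
Expected project duration μ = 24 weeks. Critical path: Task 1 → Task 2 → Task 6 → Task 7.

Backward pass:
LF_Task 7 = 24; LS_Task 7 = 24−4 = 20
LF_Task 6 = LS_Task 7 = 20; LS_Task 6 = 20−13 = 7
LF_Task 5 = LS_Task 7 = 20; LS_Task 5 = 20−13 = 7
LF_Task 4 = LS_Task 7 = 20; LS_Task 4 = 20−10 = 10
LF_Task 3 = LS_Task 7 = 20; LS_Task 3 = 20−6 = 14
LF_Task 2 = min(LS_Task 3=14, LS_Task 4=10, LS_Task 6=7) = 7; LS_Task 2 = 7−3 = 4
LF_Task 1 = min(LS_Task 2=4, LS_Task 4=10, LS_Task 5=7) = 4; LS_Task 1 = 4−4 = 0
Slack_Task 5 = LS_Task 5 − ES_Task 5 = 7 − 4 = 3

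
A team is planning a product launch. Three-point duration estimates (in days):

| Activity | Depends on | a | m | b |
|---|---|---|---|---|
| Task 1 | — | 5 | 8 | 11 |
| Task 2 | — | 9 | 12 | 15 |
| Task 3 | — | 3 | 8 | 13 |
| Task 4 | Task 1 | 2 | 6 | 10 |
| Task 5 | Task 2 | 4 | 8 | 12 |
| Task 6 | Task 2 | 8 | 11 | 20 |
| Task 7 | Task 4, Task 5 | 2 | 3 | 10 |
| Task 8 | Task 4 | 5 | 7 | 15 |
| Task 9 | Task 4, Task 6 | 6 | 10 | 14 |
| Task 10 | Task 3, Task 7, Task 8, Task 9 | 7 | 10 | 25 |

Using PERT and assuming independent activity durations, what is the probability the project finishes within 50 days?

te_Task 1 = (5 + 4·8 + 11)/6 = 48/6 = 8; σ²_Task 1 = ((11−5)/6)² = 1.000
te_Task 2 = (9 + 4·12 + 15)/6 = 72/6 = 12; σ²_Task 2 = ((15−9)/6)² = 1.000
te_Task 3 = (3 + 4·8 + 13)/6 = 48/6 = 8; σ²_Task 3 = ((13−3)/6)² = 2.778
te_Task 4 = (2 + 4·6 + 10)/6 = 36/6 = 6; σ²_Task 4 = ((10−2)/6)² = 1.778
te_Task 5 = (4 + 4·8 + 12)/6 = 48/6 = 8; σ²_Task 5 = ((12−4)/6)² = 1.778
te_Task 6 = (8 + 4·11 + 20)/6 = 72/6 = 12; σ²_Task 6 = ((20−8)/6)² = 4.000
te_Task 7 = (2 + 4·3 + 10)/6 = 24/6 = 4; σ²_Task 7 = ((10−2)/6)² = 1.778
te_Task 8 = (5 + 4·7 + 15)/6 = 48/6 = 8; σ²_Task 8 = ((15−5)/6)² = 2.778
te_Task 9 = (6 + 4·10 + 14)/6 = 60/6 = 10; σ²_Task 9 = ((14−6)/6)² = 1.778
te_Task 10 = (7 + 4·10 + 25)/6 = 72/6 = 12; σ²_Task 10 = ((25−7)/6)² = 9.000

Forward pass:
ES_Task 1 = 0; EF_Task 1 = 8
ES_Task 2 = 0; EF_Task 2 = 12
ES_Task 3 = 0; EF_Task 3 = 8
ES_Task 4 = 8; EF_Task 4 = 8+6 = 14
ES_Task 5 = 12; EF_Task 5 = 12+8 = 20
ES_Task 6 = 12; EF_Task 6 = 12+12 = 24
ES_Task 7 = max(EF_Task 4=14, EF_Task 5=20) = 20; EF_Task 7 = 20+4 = 24
ES_Task 8 = 14; EF_Task 8 = 14+8 = 22
ES_Task 9 = max(EF_Task 4=14, EF_Task 6=24) = 24; EF_Task 9 = 24+10 = 34
ES_Task 10 = max(EF_Task 3=8, EF_Task 7=24, EF_Task 8=22, EF_Task 9=34) = 34; EF_Task 10 = 34+12 = 46
Expected project duration μ = 46 days. Critical path: Task 2 → Task 6 → Task 9 → Task 10.

Variance along critical path = 1.000 + 4.000 + 1.778 + 9.000 = 15.778; σ = √15.778 = 3.972 days.
Z = (50 − 46) / 3.972 = 1.007
P(T ≤ 50) = Φ(1.007) ≈ 0.843

0.843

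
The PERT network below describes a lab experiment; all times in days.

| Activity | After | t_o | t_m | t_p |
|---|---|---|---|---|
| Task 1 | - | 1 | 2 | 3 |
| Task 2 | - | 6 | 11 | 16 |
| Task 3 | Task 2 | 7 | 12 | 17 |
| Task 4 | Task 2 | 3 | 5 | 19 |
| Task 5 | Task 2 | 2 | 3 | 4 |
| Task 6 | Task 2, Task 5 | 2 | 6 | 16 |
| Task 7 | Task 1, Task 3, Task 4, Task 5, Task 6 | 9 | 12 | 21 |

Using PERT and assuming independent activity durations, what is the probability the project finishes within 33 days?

0.166

te_Task 1 = (1 + 4·2 + 3)/6 = 12/6 = 2; σ²_Task 1 = ((3−1)/6)² = 0.111
te_Task 2 = (6 + 4·11 + 16)/6 = 66/6 = 11; σ²_Task 2 = ((16−6)/6)² = 2.778
te_Task 3 = (7 + 4·12 + 17)/6 = 72/6 = 12; σ²_Task 3 = ((17−7)/6)² = 2.778
te_Task 4 = (3 + 4·5 + 19)/6 = 42/6 = 7; σ²_Task 4 = ((19−3)/6)² = 7.111
te_Task 5 = (2 + 4·3 + 4)/6 = 18/6 = 3; σ²_Task 5 = ((4−2)/6)² = 0.111
te_Task 6 = (2 + 4·6 + 16)/6 = 42/6 = 7; σ²_Task 6 = ((16−2)/6)² = 5.444
te_Task 7 = (9 + 4·12 + 21)/6 = 78/6 = 13; σ²_Task 7 = ((21−9)/6)² = 4.000

Forward pass:
ES_Task 1 = 0; EF_Task 1 = 2
ES_Task 2 = 0; EF_Task 2 = 11
ES_Task 3 = 11; EF_Task 3 = 11+12 = 23
ES_Task 4 = 11; EF_Task 4 = 11+7 = 18
ES_Task 5 = 11; EF_Task 5 = 11+3 = 14
ES_Task 6 = max(EF_Task 2=11, EF_Task 5=14) = 14; EF_Task 6 = 14+7 = 21
ES_Task 7 = max(EF_Task 1=2, EF_Task 3=23, EF_Task 4=18, EF_Task 5=14, EF_Task 6=21) = 23; EF_Task 7 = 23+13 = 36
Expected project duration μ = 36 days. Critical path: Task 2 → Task 3 → Task 7.

Variance along critical path = 2.778 + 2.778 + 4.000 = 9.556; σ = √9.556 = 3.091 days.
Z = (33 − 36) / 3.091 = -0.970
P(T ≤ 33) = Φ(-0.970) ≈ 0.166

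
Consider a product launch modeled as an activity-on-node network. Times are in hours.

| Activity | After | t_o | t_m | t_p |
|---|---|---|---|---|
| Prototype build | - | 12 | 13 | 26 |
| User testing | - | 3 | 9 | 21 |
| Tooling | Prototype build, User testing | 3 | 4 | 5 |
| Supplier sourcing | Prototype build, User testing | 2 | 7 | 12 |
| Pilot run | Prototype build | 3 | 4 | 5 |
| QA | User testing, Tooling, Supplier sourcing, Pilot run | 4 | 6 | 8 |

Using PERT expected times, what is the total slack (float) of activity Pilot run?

te_Prototype build = (12 + 4·13 + 26)/6 = 90/6 = 15
te_User testing = (3 + 4·9 + 21)/6 = 60/6 = 10
te_Tooling = (3 + 4·4 + 5)/6 = 24/6 = 4
te_Supplier sourcing = (2 + 4·7 + 12)/6 = 42/6 = 7
te_Pilot run = (3 + 4·4 + 5)/6 = 24/6 = 4
te_QA = (4 + 4·6 + 8)/6 = 36/6 = 6

Forward pass:
ES_Prototype build = 0; EF_Prototype build = 15
ES_User testing = 0; EF_User testing = 10
ES_Tooling = max(EF_Prototype build=15, EF_User testing=10) = 15; EF_Tooling = 15+4 = 19
ES_Supplier sourcing = max(EF_Prototype build=15, EF_User testing=10) = 15; EF_Supplier sourcing = 15+7 = 22
ES_Pilot run = 15; EF_Pilot run = 15+4 = 19
ES_QA = max(EF_User testing=10, EF_Tooling=19, EF_Supplier sourcing=22, EF_Pilot run=19) = 22; EF_QA = 22+6 = 28
Expected project duration μ = 28 hours. Critical path: Prototype build → Supplier sourcing → QA.

Backward pass:
LF_QA = 28; LS_QA = 28−6 = 22
LF_Pilot run = LS_QA = 22; LS_Pilot run = 22−4 = 18
LF_Supplier sourcing = LS_QA = 22; LS_Supplier sourcing = 22−7 = 15
LF_Tooling = LS_QA = 22; LS_Tooling = 22−4 = 18
LF_User testing = min(LS_Tooling=18, LS_Supplier sourcing=15, LS_QA=22) = 15; LS_User testing = 15−10 = 5
LF_Prototype build = min(LS_Tooling=18, LS_Supplier sourcing=15, LS_Pilot run=18) = 15; LS_Prototype build = 15−15 = 0
Slack_Pilot run = LS_Pilot run − ES_Pilot run = 18 − 15 = 3

3 hours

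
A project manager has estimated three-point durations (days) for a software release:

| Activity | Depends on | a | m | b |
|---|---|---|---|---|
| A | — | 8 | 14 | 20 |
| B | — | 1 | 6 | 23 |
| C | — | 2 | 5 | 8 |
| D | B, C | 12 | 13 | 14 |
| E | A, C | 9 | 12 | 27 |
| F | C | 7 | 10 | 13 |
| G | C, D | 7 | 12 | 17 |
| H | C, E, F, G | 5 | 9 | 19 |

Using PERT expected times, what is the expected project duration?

te_A = (8 + 4·14 + 20)/6 = 84/6 = 14
te_B = (1 + 4·6 + 23)/6 = 48/6 = 8
te_C = (2 + 4·5 + 8)/6 = 30/6 = 5
te_D = (12 + 4·13 + 14)/6 = 78/6 = 13
te_E = (9 + 4·12 + 27)/6 = 84/6 = 14
te_F = (7 + 4·10 + 13)/6 = 60/6 = 10
te_G = (7 + 4·12 + 17)/6 = 72/6 = 12
te_H = (5 + 4·9 + 19)/6 = 60/6 = 10

Forward pass:
ES_A = 0; EF_A = 14
ES_B = 0; EF_B = 8
ES_C = 0; EF_C = 5
ES_D = max(EF_B=8, EF_C=5) = 8; EF_D = 8+13 = 21
ES_E = max(EF_A=14, EF_C=5) = 14; EF_E = 14+14 = 28
ES_F = 5; EF_F = 5+10 = 15
ES_G = max(EF_C=5, EF_D=21) = 21; EF_G = 21+12 = 33
ES_H = max(EF_C=5, EF_E=28, EF_F=15, EF_G=33) = 33; EF_H = 33+10 = 43
Expected project duration μ = 43 days. Critical path: B → D → G → H.

43 days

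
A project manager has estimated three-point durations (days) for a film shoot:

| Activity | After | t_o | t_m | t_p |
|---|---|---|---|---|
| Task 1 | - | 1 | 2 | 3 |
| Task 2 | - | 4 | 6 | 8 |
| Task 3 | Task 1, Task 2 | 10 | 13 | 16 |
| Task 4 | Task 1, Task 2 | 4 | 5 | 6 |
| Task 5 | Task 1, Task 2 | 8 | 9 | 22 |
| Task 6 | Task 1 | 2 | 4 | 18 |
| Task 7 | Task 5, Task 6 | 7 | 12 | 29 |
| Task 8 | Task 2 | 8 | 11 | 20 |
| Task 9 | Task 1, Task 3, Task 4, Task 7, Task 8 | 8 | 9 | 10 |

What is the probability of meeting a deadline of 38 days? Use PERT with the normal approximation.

te_Task 1 = (1 + 4·2 + 3)/6 = 12/6 = 2; σ²_Task 1 = ((3−1)/6)² = 0.111
te_Task 2 = (4 + 4·6 + 8)/6 = 36/6 = 6; σ²_Task 2 = ((8−4)/6)² = 0.444
te_Task 3 = (10 + 4·13 + 16)/6 = 78/6 = 13; σ²_Task 3 = ((16−10)/6)² = 1.000
te_Task 4 = (4 + 4·5 + 6)/6 = 30/6 = 5; σ²_Task 4 = ((6−4)/6)² = 0.111
te_Task 5 = (8 + 4·9 + 22)/6 = 66/6 = 11; σ²_Task 5 = ((22−8)/6)² = 5.444
te_Task 6 = (2 + 4·4 + 18)/6 = 36/6 = 6; σ²_Task 6 = ((18−2)/6)² = 7.111
te_Task 7 = (7 + 4·12 + 29)/6 = 84/6 = 14; σ²_Task 7 = ((29−7)/6)² = 13.444
te_Task 8 = (8 + 4·11 + 20)/6 = 72/6 = 12; σ²_Task 8 = ((20−8)/6)² = 4.000
te_Task 9 = (8 + 4·9 + 10)/6 = 54/6 = 9; σ²_Task 9 = ((10−8)/6)² = 0.111

Forward pass:
ES_Task 1 = 0; EF_Task 1 = 2
ES_Task 2 = 0; EF_Task 2 = 6
ES_Task 3 = max(EF_Task 1=2, EF_Task 2=6) = 6; EF_Task 3 = 6+13 = 19
ES_Task 4 = max(EF_Task 1=2, EF_Task 2=6) = 6; EF_Task 4 = 6+5 = 11
ES_Task 5 = max(EF_Task 1=2, EF_Task 2=6) = 6; EF_Task 5 = 6+11 = 17
ES_Task 6 = 2; EF_Task 6 = 2+6 = 8
ES_Task 7 = max(EF_Task 5=17, EF_Task 6=8) = 17; EF_Task 7 = 17+14 = 31
ES_Task 8 = 6; EF_Task 8 = 6+12 = 18
ES_Task 9 = max(EF_Task 1=2, EF_Task 3=19, EF_Task 4=11, EF_Task 7=31, EF_Task 8=18) = 31; EF_Task 9 = 31+9 = 40
Expected project duration μ = 40 days. Critical path: Task 2 → Task 5 → Task 7 → Task 9.

Variance along critical path = 0.444 + 5.444 + 13.444 + 0.111 = 19.444; σ = √19.444 = 4.410 days.
Z = (38 − 40) / 4.410 = -0.454
P(T ≤ 38) = Φ(-0.454) ≈ 0.325

0.325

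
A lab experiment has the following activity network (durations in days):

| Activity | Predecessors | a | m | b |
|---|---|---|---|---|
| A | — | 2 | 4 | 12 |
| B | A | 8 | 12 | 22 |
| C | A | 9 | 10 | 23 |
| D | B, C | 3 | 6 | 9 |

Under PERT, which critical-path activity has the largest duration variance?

te_A = (2 + 4·4 + 12)/6 = 30/6 = 5; σ²_A = ((12−2)/6)² = 2.778
te_B = (8 + 4·12 + 22)/6 = 78/6 = 13; σ²_B = ((22−8)/6)² = 5.444
te_C = (9 + 4·10 + 23)/6 = 72/6 = 12; σ²_C = ((23−9)/6)² = 5.444
te_D = (3 + 4·6 + 9)/6 = 36/6 = 6; σ²_D = ((9−3)/6)² = 1.000

Forward pass:
ES_A = 0; EF_A = 5
ES_B = 5; EF_B = 5+13 = 18
ES_C = 5; EF_C = 5+12 = 17
ES_D = max(EF_B=18, EF_C=17) = 18; EF_D = 18+6 = 24
Expected project duration μ = 24 days. Critical path: A → B → D.

Variances on critical path: σ²_A=2.778, σ²_B=5.444, σ²_D=1.000.
Largest is σ²_B = 5.444.

B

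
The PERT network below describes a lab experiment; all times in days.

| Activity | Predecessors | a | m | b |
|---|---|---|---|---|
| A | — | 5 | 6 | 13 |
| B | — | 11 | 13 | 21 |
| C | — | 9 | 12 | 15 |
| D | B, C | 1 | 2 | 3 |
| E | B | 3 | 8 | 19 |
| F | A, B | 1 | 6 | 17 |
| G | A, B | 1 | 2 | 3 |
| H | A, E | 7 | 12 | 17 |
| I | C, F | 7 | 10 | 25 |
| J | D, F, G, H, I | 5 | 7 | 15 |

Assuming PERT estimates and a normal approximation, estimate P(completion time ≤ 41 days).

0.305

te_A = (5 + 4·6 + 13)/6 = 42/6 = 7; σ²_A = ((13−5)/6)² = 1.778
te_B = (11 + 4·13 + 21)/6 = 84/6 = 14; σ²_B = ((21−11)/6)² = 2.778
te_C = (9 + 4·12 + 15)/6 = 72/6 = 12; σ²_C = ((15−9)/6)² = 1.000
te_D = (1 + 4·2 + 3)/6 = 12/6 = 2; σ²_D = ((3−1)/6)² = 0.111
te_E = (3 + 4·8 + 19)/6 = 54/6 = 9; σ²_E = ((19−3)/6)² = 7.111
te_F = (1 + 4·6 + 17)/6 = 42/6 = 7; σ²_F = ((17−1)/6)² = 7.111
te_G = (1 + 4·2 + 3)/6 = 12/6 = 2; σ²_G = ((3−1)/6)² = 0.111
te_H = (7 + 4·12 + 17)/6 = 72/6 = 12; σ²_H = ((17−7)/6)² = 2.778
te_I = (7 + 4·10 + 25)/6 = 72/6 = 12; σ²_I = ((25−7)/6)² = 9.000
te_J = (5 + 4·7 + 15)/6 = 48/6 = 8; σ²_J = ((15−5)/6)² = 2.778

Forward pass:
ES_A = 0; EF_A = 7
ES_B = 0; EF_B = 14
ES_C = 0; EF_C = 12
ES_D = max(EF_B=14, EF_C=12) = 14; EF_D = 14+2 = 16
ES_E = 14; EF_E = 14+9 = 23
ES_F = max(EF_A=7, EF_B=14) = 14; EF_F = 14+7 = 21
ES_G = max(EF_A=7, EF_B=14) = 14; EF_G = 14+2 = 16
ES_H = max(EF_A=7, EF_E=23) = 23; EF_H = 23+12 = 35
ES_I = max(EF_C=12, EF_F=21) = 21; EF_I = 21+12 = 33
ES_J = max(EF_D=16, EF_F=21, EF_G=16, EF_H=35, EF_I=33) = 35; EF_J = 35+8 = 43
Expected project duration μ = 43 days. Critical path: B → E → H → J.

Variance along critical path = 2.778 + 7.111 + 2.778 + 2.778 = 15.444; σ = √15.444 = 3.930 days.
Z = (41 − 43) / 3.930 = -0.509
P(T ≤ 41) = Φ(-0.509) ≈ 0.305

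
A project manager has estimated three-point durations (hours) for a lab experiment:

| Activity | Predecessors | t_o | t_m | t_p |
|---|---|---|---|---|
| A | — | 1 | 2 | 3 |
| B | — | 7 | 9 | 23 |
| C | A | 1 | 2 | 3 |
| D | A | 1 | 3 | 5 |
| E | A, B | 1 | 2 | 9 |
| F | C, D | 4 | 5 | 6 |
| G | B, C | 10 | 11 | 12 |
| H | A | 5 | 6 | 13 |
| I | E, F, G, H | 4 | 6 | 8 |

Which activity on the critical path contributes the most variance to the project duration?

te_A = (1 + 4·2 + 3)/6 = 12/6 = 2; σ²_A = ((3−1)/6)² = 0.111
te_B = (7 + 4·9 + 23)/6 = 66/6 = 11; σ²_B = ((23−7)/6)² = 7.111
te_C = (1 + 4·2 + 3)/6 = 12/6 = 2; σ²_C = ((3−1)/6)² = 0.111
te_D = (1 + 4·3 + 5)/6 = 18/6 = 3; σ²_D = ((5−1)/6)² = 0.444
te_E = (1 + 4·2 + 9)/6 = 18/6 = 3; σ²_E = ((9−1)/6)² = 1.778
te_F = (4 + 4·5 + 6)/6 = 30/6 = 5; σ²_F = ((6−4)/6)² = 0.111
te_G = (10 + 4·11 + 12)/6 = 66/6 = 11; σ²_G = ((12−10)/6)² = 0.111
te_H = (5 + 4·6 + 13)/6 = 42/6 = 7; σ²_H = ((13−5)/6)² = 1.778
te_I = (4 + 4·6 + 8)/6 = 36/6 = 6; σ²_I = ((8−4)/6)² = 0.444

Forward pass:
ES_A = 0; EF_A = 2
ES_B = 0; EF_B = 11
ES_C = 2; EF_C = 2+2 = 4
ES_D = 2; EF_D = 2+3 = 5
ES_E = max(EF_A=2, EF_B=11) = 11; EF_E = 11+3 = 14
ES_F = max(EF_C=4, EF_D=5) = 5; EF_F = 5+5 = 10
ES_G = max(EF_B=11, EF_C=4) = 11; EF_G = 11+11 = 22
ES_H = 2; EF_H = 2+7 = 9
ES_I = max(EF_E=14, EF_F=10, EF_G=22, EF_H=9) = 22; EF_I = 22+6 = 28
Expected project duration μ = 28 hours. Critical path: B → G → I.

Variances on critical path: σ²_B=7.111, σ²_G=0.111, σ²_I=0.444.
Largest is σ²_B = 7.111.

B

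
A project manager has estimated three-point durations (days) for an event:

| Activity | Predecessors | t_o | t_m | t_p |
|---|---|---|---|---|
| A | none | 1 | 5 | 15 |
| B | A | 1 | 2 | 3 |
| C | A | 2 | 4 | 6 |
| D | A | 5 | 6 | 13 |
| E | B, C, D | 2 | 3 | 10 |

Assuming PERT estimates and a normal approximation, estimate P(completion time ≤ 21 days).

te_A = (1 + 4·5 + 15)/6 = 36/6 = 6; σ²_A = ((15−1)/6)² = 5.444
te_B = (1 + 4·2 + 3)/6 = 12/6 = 2; σ²_B = ((3−1)/6)² = 0.111
te_C = (2 + 4·4 + 6)/6 = 24/6 = 4; σ²_C = ((6−2)/6)² = 0.444
te_D = (5 + 4·6 + 13)/6 = 42/6 = 7; σ²_D = ((13−5)/6)² = 1.778
te_E = (2 + 4·3 + 10)/6 = 24/6 = 4; σ²_E = ((10−2)/6)² = 1.778

Forward pass:
ES_A = 0; EF_A = 6
ES_B = 6; EF_B = 6+2 = 8
ES_C = 6; EF_C = 6+4 = 10
ES_D = 6; EF_D = 6+7 = 13
ES_E = max(EF_B=8, EF_C=10, EF_D=13) = 13; EF_E = 13+4 = 17
Expected project duration μ = 17 days. Critical path: A → D → E.

Variance along critical path = 5.444 + 1.778 + 1.778 = 9.000; σ = √9.000 = 3.000 days.
Z = (21 − 17) / 3.000 = 1.333
P(T ≤ 21) = Φ(1.333) ≈ 0.909

0.909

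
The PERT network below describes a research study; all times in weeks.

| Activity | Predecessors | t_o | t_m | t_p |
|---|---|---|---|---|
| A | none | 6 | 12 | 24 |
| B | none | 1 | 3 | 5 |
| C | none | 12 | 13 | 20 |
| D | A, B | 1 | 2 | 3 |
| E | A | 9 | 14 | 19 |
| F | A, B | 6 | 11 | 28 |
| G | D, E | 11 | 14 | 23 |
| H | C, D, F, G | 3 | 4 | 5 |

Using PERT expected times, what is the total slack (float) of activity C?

te_A = (6 + 4·12 + 24)/6 = 78/6 = 13
te_B = (1 + 4·3 + 5)/6 = 18/6 = 3
te_C = (12 + 4·13 + 20)/6 = 84/6 = 14
te_D = (1 + 4·2 + 3)/6 = 12/6 = 2
te_E = (9 + 4·14 + 19)/6 = 84/6 = 14
te_F = (6 + 4·11 + 28)/6 = 78/6 = 13
te_G = (11 + 4·14 + 23)/6 = 90/6 = 15
te_H = (3 + 4·4 + 5)/6 = 24/6 = 4

Forward pass:
ES_A = 0; EF_A = 13
ES_B = 0; EF_B = 3
ES_C = 0; EF_C = 14
ES_D = max(EF_A=13, EF_B=3) = 13; EF_D = 13+2 = 15
ES_E = 13; EF_E = 13+14 = 27
ES_F = max(EF_A=13, EF_B=3) = 13; EF_F = 13+13 = 26
ES_G = max(EF_D=15, EF_E=27) = 27; EF_G = 27+15 = 42
ES_H = max(EF_C=14, EF_D=15, EF_F=26, EF_G=42) = 42; EF_H = 42+4 = 46
Expected project duration μ = 46 weeks. Critical path: A → E → G → H.

Backward pass:
LF_H = 46; LS_H = 46−4 = 42
LF_G = LS_H = 42; LS_G = 42−15 = 27
LF_F = LS_H = 42; LS_F = 42−13 = 29
LF_E = LS_G = 27; LS_E = 27−14 = 13
LF_D = min(LS_G=27, LS_H=42) = 27; LS_D = 27−2 = 25
LF_C = LS_H = 42; LS_C = 42−14 = 28
LF_B = min(LS_D=25, LS_F=29) = 25; LS_B = 25−3 = 22
LF_A = min(LS_D=25, LS_E=13, LS_F=29) = 13; LS_A = 13−13 = 0
Slack_C = LS_C − ES_C = 28 − 0 = 28

28 weeks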